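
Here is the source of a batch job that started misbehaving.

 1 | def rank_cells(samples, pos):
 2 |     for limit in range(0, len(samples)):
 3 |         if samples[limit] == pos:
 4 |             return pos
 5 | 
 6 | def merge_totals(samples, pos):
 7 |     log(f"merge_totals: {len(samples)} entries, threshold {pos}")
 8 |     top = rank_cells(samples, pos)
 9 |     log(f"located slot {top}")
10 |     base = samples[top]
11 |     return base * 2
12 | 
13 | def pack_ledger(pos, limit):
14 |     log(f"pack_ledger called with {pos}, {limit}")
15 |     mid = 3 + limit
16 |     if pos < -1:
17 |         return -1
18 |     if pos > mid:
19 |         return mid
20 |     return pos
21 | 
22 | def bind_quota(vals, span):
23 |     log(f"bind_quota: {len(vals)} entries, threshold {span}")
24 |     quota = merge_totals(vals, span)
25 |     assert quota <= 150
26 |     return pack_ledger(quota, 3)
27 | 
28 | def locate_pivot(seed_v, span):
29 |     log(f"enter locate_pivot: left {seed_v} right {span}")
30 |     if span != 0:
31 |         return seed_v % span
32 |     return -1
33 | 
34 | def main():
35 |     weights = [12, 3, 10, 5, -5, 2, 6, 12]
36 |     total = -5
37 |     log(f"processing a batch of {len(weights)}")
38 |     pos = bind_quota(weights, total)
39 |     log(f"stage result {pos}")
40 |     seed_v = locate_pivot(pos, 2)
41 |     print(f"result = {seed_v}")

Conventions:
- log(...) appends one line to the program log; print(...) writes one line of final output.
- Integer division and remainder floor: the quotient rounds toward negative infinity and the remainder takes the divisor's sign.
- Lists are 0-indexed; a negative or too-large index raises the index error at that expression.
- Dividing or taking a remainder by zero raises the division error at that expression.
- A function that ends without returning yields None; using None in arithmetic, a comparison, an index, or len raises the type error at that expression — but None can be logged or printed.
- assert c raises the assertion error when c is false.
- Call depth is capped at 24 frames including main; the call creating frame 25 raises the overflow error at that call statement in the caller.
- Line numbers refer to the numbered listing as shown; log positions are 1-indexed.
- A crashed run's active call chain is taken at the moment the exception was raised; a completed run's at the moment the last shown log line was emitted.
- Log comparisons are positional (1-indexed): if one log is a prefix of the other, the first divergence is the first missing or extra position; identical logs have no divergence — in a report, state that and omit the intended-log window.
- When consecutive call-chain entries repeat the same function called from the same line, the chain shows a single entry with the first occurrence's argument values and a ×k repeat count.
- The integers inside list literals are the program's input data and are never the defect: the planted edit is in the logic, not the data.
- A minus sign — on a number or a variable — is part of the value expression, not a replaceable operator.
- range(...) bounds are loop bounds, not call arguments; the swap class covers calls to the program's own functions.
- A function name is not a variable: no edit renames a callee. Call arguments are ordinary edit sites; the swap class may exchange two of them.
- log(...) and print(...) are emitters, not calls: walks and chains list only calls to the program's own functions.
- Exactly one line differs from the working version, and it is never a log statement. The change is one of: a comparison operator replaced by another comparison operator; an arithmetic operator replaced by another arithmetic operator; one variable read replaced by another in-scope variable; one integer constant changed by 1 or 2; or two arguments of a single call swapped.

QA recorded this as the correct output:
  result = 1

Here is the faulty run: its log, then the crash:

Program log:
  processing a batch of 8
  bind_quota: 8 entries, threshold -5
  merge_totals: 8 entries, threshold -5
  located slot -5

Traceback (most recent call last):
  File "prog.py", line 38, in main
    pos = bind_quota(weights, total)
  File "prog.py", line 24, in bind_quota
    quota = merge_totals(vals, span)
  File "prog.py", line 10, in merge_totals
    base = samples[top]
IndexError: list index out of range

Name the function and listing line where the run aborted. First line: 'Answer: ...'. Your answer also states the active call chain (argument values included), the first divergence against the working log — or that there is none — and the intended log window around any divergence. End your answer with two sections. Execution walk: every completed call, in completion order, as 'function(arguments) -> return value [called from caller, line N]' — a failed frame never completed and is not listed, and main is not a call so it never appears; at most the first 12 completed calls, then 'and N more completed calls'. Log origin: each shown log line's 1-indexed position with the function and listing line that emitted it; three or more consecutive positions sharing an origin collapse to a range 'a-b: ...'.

Answer: the error was raised in merge_totals, line 10.
Key observation: Position 4 is the first bad log line: 'located slot -5' should read 'located slot 4'.
Call chain: main -> bind_quota([12, 3, 10, 5, -5, 2, 6, 12], -5) (called at line 38) -> merge_totals([12, 3, 10, 5, -5, 2, 6, 12], -5) (called at line 24).
First divergence: position 4; shown 'located slot -5' vs intended 'located slot 4'.
Intended log window:
  2: bind_quota: 8 entries, threshold -5
  3: merge_totals: 8 entries, threshold -5
  4: located slot 4
  5: pack_ledger called with -10, 3
Execution walk:
  rank_cells([12, 3, 10, 5, -5, 2, 6, 12], -5) -> -5  [called from merge_totals, line 8]
Log origins:
  1: emitted by main (line 37)
  2: emitted by bind_quota (line 23)
  3: emitted by merge_totals (line 7)
  4: emitted by merge_totals (line 9)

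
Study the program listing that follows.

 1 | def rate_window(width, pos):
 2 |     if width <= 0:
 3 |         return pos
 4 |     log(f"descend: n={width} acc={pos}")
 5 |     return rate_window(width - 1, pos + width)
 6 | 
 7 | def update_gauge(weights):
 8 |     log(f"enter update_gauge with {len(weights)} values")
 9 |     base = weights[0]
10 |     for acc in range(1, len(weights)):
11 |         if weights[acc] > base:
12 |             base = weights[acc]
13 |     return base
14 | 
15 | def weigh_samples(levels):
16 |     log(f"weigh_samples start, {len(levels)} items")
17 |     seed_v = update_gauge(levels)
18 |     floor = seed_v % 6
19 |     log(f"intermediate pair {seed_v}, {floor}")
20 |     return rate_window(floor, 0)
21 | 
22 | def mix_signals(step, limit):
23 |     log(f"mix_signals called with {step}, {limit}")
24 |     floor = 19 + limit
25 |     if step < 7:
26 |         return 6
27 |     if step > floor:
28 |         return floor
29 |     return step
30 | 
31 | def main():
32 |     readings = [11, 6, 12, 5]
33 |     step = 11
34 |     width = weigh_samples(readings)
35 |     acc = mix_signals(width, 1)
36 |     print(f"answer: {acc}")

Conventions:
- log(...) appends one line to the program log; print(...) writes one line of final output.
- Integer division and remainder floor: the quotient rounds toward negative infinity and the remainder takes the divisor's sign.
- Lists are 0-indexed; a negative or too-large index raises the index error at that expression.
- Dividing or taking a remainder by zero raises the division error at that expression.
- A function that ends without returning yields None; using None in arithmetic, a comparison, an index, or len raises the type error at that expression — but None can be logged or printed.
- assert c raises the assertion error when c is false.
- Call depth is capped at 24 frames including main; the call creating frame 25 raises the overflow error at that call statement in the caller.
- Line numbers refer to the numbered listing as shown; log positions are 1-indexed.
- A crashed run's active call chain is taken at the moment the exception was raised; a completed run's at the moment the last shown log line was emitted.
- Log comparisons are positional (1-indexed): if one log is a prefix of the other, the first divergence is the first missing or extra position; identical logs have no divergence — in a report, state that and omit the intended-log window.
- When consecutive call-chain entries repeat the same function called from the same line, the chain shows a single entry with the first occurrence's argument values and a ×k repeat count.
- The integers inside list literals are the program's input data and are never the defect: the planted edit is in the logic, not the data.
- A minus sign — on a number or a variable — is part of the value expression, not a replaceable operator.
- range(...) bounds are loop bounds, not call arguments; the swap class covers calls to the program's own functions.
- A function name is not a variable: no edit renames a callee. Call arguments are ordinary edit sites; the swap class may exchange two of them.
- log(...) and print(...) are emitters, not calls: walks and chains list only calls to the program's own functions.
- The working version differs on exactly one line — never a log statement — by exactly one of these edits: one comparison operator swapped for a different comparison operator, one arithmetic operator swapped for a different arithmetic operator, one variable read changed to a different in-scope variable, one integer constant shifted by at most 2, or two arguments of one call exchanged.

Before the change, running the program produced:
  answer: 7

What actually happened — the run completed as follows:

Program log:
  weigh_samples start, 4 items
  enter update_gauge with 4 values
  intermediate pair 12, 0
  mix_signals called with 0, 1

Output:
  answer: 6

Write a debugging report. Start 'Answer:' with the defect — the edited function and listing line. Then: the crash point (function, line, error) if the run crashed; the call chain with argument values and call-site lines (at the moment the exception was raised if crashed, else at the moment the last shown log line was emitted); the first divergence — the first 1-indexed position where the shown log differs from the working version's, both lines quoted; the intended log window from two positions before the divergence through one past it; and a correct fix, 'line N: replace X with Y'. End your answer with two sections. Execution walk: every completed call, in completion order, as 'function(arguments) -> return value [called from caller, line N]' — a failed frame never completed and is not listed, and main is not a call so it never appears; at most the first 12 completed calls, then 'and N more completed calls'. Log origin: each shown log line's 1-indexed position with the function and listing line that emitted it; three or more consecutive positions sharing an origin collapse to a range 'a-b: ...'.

Answer: the defect is in mix_signals at line 26.
Core observation: Log streams are identical — the defect surfaces only in the printed output.
Call chain: main -> mix_signals(0, 1) (called at line 35).
First divergence: none (the log streams are identical).
Execution walk:
  update_gauge([11, 6, 12, 5]) -> 12  [called from weigh_samples, line 17]
  rate_window(0, 0) -> 0  [called from weigh_samples, line 20]
  weigh_samples([11, 6, 12, 5]) -> 0  [called from main, line 34]
  mix_signals(0, 1) -> 6  [called from main, line 35]
Origin of each log line:
  1: emitted by weigh_samples (line 16)
  2: emitted by update_gauge (line 8)
  3: emitted by weigh_samples (line 19)
  4: emitted by mix_signals (line 23)
A correct fix: line 26: replace `6` with `7`.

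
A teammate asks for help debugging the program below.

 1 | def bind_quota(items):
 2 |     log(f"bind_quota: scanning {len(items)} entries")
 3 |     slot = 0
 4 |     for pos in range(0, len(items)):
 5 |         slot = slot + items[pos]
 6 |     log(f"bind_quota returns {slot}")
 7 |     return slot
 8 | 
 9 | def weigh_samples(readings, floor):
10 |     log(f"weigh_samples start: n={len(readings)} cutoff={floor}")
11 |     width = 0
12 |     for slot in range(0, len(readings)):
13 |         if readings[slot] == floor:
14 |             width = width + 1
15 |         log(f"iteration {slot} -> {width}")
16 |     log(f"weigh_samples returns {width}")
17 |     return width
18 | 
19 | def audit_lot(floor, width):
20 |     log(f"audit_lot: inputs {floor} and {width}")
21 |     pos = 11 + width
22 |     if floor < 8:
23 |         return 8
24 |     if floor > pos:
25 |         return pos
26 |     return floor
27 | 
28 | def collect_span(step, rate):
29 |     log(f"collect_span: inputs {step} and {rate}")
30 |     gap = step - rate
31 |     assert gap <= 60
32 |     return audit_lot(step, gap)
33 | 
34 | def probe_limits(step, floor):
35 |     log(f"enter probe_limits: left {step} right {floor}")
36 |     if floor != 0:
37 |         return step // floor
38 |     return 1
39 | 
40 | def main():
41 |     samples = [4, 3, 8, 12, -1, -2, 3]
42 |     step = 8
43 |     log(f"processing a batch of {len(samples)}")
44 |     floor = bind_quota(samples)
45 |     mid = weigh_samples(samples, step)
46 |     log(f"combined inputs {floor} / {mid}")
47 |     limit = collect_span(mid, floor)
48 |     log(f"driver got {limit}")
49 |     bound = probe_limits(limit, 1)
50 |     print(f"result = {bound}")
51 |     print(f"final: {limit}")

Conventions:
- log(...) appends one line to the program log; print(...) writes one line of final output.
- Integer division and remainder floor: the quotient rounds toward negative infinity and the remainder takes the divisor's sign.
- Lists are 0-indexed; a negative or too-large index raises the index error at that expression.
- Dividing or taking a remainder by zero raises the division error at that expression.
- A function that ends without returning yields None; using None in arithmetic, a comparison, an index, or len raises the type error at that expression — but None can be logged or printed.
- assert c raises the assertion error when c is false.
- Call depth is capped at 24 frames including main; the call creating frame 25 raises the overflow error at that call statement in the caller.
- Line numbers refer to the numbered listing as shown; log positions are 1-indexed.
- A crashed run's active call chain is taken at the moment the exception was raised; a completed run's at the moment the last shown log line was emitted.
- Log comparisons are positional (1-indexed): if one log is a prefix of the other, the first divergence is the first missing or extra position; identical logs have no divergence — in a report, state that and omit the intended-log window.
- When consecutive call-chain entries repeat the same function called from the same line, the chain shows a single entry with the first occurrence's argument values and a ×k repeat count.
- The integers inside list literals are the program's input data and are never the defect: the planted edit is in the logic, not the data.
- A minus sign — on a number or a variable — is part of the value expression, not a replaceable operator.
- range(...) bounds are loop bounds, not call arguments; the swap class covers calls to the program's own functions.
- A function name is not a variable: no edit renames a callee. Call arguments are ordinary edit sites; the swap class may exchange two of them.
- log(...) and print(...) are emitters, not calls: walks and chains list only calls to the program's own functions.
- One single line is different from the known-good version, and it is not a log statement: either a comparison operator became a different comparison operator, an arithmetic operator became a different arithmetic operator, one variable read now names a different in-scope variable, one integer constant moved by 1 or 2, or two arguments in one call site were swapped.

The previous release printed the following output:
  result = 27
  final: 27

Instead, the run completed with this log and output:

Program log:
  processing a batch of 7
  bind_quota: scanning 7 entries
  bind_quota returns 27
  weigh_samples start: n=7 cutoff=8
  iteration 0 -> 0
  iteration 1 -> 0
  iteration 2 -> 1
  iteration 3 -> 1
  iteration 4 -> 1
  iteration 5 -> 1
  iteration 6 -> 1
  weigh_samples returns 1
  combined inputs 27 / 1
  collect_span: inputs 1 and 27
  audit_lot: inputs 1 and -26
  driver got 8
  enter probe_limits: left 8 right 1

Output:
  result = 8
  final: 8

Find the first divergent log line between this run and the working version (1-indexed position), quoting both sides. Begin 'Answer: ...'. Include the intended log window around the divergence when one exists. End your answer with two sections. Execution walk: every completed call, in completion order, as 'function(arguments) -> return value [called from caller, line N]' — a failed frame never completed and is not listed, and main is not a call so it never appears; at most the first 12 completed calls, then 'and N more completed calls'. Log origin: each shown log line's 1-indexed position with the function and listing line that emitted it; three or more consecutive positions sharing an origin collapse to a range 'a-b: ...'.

Answer: position 14; shown 'collect_span: inputs 1 and 27' vs intended 'collect_span: inputs 27 and 1'.
Intended log window:
  12: weigh_samples returns 1
  13: combined inputs 27 / 1
  14: collect_span: inputs 27 and 1
  15: audit_lot: inputs 27 and 26
Execution walk:
  bind_quota([4, 3, 8, 12, -1, -2, 3]) -> 27  [called from main, line 44]
  weigh_samples([4, 3, 8, 12, -1, -2, 3], 8) -> 1  [called from main, line 45]
  audit_lot(1, -26) -> 8  [called from collect_span, line 32]
  collect_span(1, 27) -> 8  [called from main, line 47]
  probe_limits(8, 1) -> 8  [called from main, line 49]
Log origin:
  1: from main, line 43
  2: from bind_quota, line 2
  3: from bind_quota, line 6
  4: from weigh_samples, line 10
  5-11: from weigh_samples, line 15
  12: from weigh_samples, line 16
  13: from main, line 46
  14: from collect_span, line 29
  15: from audit_lot, line 20
  16: from main, line 48
  17: from probe_limits, line 35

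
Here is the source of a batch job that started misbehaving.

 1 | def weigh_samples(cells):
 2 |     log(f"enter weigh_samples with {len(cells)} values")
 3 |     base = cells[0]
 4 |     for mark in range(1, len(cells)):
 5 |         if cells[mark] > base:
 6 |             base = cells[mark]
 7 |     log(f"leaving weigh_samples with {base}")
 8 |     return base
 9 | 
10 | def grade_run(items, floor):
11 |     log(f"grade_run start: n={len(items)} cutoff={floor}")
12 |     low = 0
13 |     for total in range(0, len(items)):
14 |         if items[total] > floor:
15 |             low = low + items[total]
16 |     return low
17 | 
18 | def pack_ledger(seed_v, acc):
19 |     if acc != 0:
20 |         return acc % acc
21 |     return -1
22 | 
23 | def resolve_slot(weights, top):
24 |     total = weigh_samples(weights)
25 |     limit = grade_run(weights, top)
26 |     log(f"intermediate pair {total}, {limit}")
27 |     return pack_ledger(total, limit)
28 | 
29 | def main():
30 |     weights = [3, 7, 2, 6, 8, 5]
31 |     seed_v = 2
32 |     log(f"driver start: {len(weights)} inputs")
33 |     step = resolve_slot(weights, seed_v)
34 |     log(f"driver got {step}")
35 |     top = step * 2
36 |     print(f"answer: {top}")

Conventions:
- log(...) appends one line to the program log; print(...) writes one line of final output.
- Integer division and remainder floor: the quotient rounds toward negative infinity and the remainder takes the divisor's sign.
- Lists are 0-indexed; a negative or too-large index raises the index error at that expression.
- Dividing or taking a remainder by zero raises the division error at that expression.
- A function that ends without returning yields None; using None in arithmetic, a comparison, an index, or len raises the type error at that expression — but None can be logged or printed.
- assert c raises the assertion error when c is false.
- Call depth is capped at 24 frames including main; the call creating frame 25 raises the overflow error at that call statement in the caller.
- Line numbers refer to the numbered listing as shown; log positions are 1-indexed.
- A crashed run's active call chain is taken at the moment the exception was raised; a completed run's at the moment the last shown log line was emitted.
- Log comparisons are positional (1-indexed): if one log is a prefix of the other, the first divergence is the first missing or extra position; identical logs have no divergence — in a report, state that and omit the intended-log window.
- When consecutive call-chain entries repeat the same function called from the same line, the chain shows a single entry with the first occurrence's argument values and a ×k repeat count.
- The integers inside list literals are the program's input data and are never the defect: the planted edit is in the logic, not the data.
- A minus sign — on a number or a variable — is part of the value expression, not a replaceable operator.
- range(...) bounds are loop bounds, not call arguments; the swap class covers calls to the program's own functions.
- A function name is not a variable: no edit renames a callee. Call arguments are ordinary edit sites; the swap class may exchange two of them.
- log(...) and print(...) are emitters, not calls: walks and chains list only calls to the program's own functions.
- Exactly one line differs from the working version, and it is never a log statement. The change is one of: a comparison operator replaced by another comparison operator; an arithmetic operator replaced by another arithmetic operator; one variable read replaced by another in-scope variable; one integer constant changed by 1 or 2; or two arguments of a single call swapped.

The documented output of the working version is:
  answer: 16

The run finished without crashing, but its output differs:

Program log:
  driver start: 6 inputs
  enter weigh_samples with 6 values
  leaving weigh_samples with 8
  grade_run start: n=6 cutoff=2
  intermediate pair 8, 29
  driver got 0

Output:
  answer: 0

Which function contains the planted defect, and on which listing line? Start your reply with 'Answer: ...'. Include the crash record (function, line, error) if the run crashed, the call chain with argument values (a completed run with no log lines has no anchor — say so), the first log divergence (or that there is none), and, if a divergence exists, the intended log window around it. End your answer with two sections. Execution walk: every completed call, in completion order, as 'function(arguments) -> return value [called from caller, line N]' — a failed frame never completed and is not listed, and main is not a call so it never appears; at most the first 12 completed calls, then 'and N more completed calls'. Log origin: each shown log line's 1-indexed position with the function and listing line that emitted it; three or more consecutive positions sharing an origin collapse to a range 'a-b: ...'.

Answer: the defect is in pack_ledger at line 20.
Key observation: Position 6 is the first bad log line: 'driver got 0' should read 'driver got 8'.
Call chain: main.
First divergence: at position 6 the run shows 'driver got 0' where the working version logs 'driver got 8'.
Intended log window:
  4: grade_run start: n=6 cutoff=2
  5: intermediate pair 8, 29
  6: driver got 8
Execution walk:
  weigh_samples([3, 7, 2, 6, 8, 5]) -> 8  [called from resolve_slot, line 24]
  grade_run([3, 7, 2, 6, 8, 5], 2) -> 29  [called from resolve_slot, line 25]
  pack_ledger(8, 29) -> 0  [called from resolve_slot, line 27]
  resolve_slot([3, 7, 2, 6, 8, 5], 2) -> 0  [called from main, line 33]
Origin of each log line:
  1: logged in main at line 32
  2: logged in weigh_samples at line 2
  3: logged in weigh_samples at line 7
  4: logged in grade_run at line 11
  5: logged in resolve_slot at line 26
  6: logged in main at line 34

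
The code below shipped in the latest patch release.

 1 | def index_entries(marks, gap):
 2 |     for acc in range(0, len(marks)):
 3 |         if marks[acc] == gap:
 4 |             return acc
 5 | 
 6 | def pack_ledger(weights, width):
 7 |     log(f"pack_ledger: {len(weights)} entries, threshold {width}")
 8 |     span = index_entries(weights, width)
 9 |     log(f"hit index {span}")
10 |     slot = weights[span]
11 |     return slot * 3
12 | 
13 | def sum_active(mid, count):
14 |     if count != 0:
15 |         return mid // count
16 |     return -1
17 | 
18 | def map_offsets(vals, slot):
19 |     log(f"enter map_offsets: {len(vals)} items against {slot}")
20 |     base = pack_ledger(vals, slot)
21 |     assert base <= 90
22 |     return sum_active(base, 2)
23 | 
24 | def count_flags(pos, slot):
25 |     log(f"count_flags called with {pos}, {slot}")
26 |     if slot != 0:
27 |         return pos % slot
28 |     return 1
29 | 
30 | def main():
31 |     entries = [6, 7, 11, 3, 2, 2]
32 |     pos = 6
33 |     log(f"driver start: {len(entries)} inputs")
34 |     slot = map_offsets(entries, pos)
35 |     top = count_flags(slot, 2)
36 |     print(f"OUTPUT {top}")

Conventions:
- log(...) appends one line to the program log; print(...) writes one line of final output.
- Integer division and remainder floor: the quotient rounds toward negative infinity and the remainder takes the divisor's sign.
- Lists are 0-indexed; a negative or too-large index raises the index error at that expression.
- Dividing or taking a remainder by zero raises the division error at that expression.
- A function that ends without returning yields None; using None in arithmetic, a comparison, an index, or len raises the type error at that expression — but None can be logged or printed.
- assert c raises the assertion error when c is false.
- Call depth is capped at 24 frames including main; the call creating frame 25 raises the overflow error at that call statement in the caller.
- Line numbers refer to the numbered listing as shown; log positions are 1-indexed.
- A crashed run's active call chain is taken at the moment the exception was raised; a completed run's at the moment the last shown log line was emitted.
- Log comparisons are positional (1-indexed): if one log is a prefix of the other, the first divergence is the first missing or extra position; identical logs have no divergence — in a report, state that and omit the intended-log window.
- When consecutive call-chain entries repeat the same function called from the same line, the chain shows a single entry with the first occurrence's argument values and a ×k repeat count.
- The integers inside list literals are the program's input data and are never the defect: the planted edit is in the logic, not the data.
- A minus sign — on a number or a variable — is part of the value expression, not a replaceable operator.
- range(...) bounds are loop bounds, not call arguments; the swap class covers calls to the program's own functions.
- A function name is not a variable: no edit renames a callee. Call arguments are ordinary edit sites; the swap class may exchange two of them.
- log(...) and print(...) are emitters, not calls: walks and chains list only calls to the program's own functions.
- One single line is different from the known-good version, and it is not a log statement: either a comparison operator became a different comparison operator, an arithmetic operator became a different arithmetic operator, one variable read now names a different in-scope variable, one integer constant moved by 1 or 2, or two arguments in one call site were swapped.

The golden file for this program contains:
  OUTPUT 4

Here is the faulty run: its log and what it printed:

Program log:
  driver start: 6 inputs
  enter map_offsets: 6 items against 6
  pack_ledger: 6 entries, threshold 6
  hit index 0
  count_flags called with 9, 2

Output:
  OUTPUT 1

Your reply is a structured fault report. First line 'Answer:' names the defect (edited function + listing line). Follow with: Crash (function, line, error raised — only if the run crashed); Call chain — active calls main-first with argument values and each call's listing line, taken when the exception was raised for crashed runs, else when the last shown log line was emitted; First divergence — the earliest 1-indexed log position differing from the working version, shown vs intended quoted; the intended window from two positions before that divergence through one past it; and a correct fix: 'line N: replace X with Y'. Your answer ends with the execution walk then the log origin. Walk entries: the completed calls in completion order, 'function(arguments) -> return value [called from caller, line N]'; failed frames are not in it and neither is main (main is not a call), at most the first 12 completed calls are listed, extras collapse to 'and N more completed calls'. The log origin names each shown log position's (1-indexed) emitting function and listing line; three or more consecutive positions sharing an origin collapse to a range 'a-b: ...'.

Answer: the defect is in count_flags at line 27.
Key fact: No log line changed; the fault shows up purely in the output.
Call chain: main -> count_flags(9, 2) (called at line 35).
First divergence: there is none — every log position agrees.
Execution walk:
  index_entries([6, 7, 11, 3, 2, 2], 6) -> 0  [called from pack_ledger, line 8]
  pack_ledger([6, 7, 11, 3, 2, 2], 6) -> 18  [called from map_offsets, line 20]
  sum_active(18, 2) -> 9  [called from map_offsets, line 22]
  map_offsets([6, 7, 11, 3, 2, 2], 6) -> 9  [called from main, line 34]
  count_flags(9, 2) -> 1  [called from main, line 35]
Log origin:
  1: from main, line 33
  2: from map_offsets, line 19
  3: from pack_ledger, line 7
  4: from pack_ledger, line 9
  5: from count_flags, line 25
A correct fix: line 27: replace `%` with `//`.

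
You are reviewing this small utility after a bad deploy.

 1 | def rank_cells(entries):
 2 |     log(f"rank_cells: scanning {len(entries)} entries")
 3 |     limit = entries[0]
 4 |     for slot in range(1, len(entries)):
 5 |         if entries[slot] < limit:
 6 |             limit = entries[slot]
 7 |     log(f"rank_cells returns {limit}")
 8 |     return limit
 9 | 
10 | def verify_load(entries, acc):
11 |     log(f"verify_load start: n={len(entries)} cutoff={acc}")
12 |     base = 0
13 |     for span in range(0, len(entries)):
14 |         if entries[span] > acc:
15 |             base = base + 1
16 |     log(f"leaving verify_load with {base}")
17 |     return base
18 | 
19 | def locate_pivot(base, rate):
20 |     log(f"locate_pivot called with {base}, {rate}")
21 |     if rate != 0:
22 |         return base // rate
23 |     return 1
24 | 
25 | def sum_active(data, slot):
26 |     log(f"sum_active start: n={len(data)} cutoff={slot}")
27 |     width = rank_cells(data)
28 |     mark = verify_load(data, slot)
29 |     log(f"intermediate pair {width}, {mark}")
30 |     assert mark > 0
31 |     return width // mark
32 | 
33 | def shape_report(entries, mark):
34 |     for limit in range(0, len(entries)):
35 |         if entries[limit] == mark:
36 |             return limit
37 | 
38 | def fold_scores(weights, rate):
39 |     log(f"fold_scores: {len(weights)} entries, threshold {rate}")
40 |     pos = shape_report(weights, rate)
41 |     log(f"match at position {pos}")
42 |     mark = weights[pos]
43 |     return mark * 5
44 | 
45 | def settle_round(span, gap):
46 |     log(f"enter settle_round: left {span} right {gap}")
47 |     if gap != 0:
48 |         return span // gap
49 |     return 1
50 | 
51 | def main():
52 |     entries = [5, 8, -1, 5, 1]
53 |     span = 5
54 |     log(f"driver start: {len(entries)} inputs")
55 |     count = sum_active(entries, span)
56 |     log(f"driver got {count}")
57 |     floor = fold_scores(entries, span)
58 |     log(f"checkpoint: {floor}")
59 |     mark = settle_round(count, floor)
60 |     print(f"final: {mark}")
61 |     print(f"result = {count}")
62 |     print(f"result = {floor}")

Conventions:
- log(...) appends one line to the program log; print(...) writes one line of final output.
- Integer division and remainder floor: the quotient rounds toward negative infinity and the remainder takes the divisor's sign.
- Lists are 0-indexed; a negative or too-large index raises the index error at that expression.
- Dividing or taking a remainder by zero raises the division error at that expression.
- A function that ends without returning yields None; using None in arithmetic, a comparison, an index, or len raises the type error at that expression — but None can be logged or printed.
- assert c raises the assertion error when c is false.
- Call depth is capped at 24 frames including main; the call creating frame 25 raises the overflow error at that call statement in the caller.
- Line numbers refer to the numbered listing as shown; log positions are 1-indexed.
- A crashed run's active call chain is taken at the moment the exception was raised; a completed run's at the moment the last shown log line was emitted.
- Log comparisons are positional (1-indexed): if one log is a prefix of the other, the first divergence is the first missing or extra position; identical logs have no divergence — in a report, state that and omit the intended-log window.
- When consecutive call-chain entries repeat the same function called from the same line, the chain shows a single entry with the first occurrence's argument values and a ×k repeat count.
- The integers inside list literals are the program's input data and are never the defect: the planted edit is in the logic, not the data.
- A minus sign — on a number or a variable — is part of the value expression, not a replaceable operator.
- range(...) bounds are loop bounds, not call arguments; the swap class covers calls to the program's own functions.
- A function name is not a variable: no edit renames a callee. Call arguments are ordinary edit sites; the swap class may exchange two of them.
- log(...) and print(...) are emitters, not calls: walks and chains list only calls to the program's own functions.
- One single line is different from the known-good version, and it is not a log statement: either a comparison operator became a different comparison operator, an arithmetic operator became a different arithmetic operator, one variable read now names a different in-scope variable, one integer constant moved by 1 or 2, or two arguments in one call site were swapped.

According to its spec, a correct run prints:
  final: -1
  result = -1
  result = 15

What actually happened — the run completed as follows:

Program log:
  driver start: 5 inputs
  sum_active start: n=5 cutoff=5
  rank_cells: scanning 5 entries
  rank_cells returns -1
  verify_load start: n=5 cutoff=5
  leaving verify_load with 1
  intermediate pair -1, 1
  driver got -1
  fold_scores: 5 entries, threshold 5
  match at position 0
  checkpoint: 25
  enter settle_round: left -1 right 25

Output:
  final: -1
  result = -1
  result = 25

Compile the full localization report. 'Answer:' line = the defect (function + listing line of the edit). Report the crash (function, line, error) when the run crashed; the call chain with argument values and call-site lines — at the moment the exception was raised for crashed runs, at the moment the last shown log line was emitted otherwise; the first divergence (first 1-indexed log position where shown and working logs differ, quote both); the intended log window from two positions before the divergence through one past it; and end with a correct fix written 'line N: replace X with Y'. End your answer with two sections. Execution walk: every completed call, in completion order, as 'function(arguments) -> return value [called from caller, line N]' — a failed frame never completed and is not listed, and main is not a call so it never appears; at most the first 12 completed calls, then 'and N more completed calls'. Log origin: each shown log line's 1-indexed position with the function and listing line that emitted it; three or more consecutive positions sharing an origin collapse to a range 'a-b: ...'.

Answer: the defect is in fold_scores at line 43.
Core observation: Everything matches until log position 11, which reads 'checkpoint: 25' in place of 'checkpoint: 15'.
Call chain: main -> settle_round(-1, 25) (called at line 59).
First divergence: at position 11 the run shows 'checkpoint: 25' where the working version logs 'checkpoint: 15'.
Intended log window:
  9: fold_scores: 5 entries, threshold 5
  10: match at position 0
  11: checkpoint: 15
  12: enter settle_round: left -1 right 15
Execution walk:
  rank_cells([5, 8, -1, 5, 1]) -> -1  [called from sum_active, line 27]
  verify_load([5, 8, -1, 5, 1], 5) -> 1  [called from sum_active, line 28]
  sum_active([5, 8, -1, 5, 1], 5) -> -1  [called from main, line 55]
  shape_report([5, 8, -1, 5, 1], 5) -> 0  [called from fold_scores, line 40]
  fold_scores([5, 8, -1, 5, 1], 5) -> 25  [called from main, line 57]
  settle_round(-1, 25) -> -1  [called from main, line 59]
Log origin:
  1: logged in main at line 54
  2: logged in sum_active at line 26
  3: logged in rank_cells at line 2
  4: logged in rank_cells at line 7
  5: logged in verify_load at line 11
  6: logged in verify_load at line 16
  7: logged in sum_active at line 29
  8: logged in main at line 56
  9: logged in fold_scores at line 39
  10: logged in fold_scores at line 41
  11: logged in main at line 58
  12: logged in settle_round at line 46
A correct fix: line 43: replace `5` with `3`.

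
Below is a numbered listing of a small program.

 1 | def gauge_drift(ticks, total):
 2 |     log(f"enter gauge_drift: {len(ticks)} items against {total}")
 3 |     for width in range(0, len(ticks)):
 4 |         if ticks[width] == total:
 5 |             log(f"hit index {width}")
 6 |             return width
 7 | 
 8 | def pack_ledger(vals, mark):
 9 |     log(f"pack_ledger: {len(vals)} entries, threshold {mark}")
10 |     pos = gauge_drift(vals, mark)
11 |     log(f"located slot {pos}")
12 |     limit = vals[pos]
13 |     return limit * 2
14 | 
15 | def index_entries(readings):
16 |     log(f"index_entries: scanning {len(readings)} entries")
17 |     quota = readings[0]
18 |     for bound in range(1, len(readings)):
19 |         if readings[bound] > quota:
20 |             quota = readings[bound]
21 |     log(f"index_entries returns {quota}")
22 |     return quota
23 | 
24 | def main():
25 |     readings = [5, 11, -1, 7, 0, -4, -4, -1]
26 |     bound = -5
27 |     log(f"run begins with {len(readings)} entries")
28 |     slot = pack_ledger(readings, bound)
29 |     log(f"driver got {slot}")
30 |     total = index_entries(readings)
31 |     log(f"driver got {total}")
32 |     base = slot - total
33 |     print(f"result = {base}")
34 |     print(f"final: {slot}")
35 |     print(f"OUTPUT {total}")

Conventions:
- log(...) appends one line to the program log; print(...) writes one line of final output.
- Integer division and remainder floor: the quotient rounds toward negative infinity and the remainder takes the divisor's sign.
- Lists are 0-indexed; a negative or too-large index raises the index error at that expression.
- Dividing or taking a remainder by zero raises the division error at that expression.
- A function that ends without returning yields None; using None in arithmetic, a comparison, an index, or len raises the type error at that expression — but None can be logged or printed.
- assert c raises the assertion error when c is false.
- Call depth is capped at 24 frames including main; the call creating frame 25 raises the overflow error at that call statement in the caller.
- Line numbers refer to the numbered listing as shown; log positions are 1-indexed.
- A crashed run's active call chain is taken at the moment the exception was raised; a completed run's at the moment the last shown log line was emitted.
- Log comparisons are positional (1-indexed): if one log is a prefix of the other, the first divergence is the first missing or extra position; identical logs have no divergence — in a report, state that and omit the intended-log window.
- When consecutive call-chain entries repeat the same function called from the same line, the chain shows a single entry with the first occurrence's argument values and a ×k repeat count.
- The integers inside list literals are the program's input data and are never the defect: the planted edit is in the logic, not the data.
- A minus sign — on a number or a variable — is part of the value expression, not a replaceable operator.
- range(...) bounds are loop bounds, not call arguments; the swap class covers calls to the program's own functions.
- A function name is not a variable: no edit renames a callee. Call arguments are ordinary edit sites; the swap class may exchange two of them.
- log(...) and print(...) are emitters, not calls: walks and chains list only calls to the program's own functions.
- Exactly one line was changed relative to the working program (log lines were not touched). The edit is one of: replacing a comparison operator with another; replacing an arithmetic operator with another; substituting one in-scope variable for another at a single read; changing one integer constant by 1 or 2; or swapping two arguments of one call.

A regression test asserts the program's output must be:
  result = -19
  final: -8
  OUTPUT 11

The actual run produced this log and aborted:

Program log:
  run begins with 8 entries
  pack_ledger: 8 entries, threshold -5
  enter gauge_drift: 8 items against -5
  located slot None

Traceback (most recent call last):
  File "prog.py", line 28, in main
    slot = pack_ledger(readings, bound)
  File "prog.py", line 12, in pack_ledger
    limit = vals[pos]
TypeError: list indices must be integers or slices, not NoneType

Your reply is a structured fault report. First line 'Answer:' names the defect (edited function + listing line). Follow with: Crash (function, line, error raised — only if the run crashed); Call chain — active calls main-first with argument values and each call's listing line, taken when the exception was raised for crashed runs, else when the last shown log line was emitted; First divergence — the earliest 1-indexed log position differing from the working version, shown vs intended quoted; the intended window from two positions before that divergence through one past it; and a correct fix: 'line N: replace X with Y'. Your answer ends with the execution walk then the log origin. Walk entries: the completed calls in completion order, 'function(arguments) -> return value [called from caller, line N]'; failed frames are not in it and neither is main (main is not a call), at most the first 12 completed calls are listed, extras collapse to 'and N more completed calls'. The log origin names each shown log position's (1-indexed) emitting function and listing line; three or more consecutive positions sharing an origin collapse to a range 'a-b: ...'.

Answer: the defect is in main at line 26.
Core observation: The log first diverges at position 2: the faulty run prints 'pack_ledger: 8 entries, threshold -5' where the working version prints 'pack_ledger: 8 entries, threshold -4'.
Crash: pack_ledger, line 12, TypeError.
Call chain: main -> pack_ledger([5, 11, -1, 7, 0, -4, -4, -1], -5) (called at line 28).
First divergence: position 2 — shown 'pack_ledger: 8 entries, threshold -5', intended 'pack_ledger: 8 entries, threshold -4'.
Intended log window:
  1: run begins with 8 entries
  2: pack_ledger: 8 entries, threshold -4
  3: enter gauge_drift: 8 items against -4
Execution walk:
  gauge_drift([5, 11, -1, 7, 0, -4, -4, -1], -5) -> None  [called from pack_ledger, line 10]
Log line origins:
  1 — main, line 27
  2 — pack_ledger, line 9
  3 — gauge_drift, line 2
  4 — pack_ledger, line 11
A correct fix: line 26: replace `-5` with `-4`.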